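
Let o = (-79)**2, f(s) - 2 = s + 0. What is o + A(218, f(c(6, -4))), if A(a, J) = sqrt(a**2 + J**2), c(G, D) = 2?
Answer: 6241 + 2*sqrt(11885) ≈ 6459.0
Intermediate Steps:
f(s) = 2 + s (f(s) = 2 + (s + 0) = 2 + s)
A(a, J) = sqrt(J**2 + a**2)
o = 6241
o + A(218, f(c(6, -4))) = 6241 + sqrt((2 + 2)**2 + 218**2) = 6241 + sqrt(4**2 + 47524) = 6241 + sqrt(16 + 47524) = 6241 + sqrt(47540) = 6241 + 2*sqrt(11885)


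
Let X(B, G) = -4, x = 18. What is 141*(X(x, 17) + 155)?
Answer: 21291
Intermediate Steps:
141*(X(x, 17) + 155) = 141*(-4 + 155) = 141*151 = 21291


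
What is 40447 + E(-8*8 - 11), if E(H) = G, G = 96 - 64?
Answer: 40479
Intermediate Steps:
G = 32
E(H) = 32
40447 + E(-8*8 - 11) = 40447 + 32 = 40479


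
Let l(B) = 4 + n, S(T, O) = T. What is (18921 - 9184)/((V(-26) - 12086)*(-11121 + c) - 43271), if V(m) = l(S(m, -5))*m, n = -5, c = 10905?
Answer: 749/197053 ≈ 0.0038010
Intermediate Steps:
l(B) = -1 (l(B) = 4 - 5 = -1)
V(m) = -m
(18921 - 9184)/((V(-26) - 12086)*(-11121 + c) - 43271) = (18921 - 9184)/((-1*(-26) - 12086)*(-11121 + 10905) - 43271) = 9737/((26 - 12086)*(-216) - 43271) = 9737/(-12060*(-216) - 43271) = 9737/(2604960 - 43271) = 9737/2561689 = 9737*(1/2561689) = 749/197053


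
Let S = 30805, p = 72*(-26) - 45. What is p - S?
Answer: -32722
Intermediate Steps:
p = -1917 (p = -1872 - 45 = -1917)
p - S = -1917 - 1*30805 = -1917 - 30805 = -32722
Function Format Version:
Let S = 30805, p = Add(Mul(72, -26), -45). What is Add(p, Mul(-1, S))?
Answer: -32722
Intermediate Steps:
p = -1917 (p = Add(-1872, -45) = -1917)
Add(p, Mul(-1, S)) = Add(-1917, Mul(-1, 30805)) = Add(-1917, -30805) = -32722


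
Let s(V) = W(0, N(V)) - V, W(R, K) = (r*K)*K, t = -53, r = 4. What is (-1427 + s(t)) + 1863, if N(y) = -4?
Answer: 553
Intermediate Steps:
W(R, K) = 4*K² (W(R, K) = (4*K)*K = 4*K²)
s(V) = 64 - V (s(V) = 4*(-4)² - V = 4*16 - V = 64 - V)
(-1427 + s(t)) + 1863 = (-1427 + (64 - 1*(-53))) + 1863 = (-1427 + (64 + 53)) + 1863 = (-1427 + 117) + 1863 = -1310 + 1863 = 553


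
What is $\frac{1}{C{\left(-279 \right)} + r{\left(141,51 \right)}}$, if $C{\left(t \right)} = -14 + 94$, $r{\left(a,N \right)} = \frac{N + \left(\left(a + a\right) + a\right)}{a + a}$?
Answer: $\frac{47}{3839} \approx 0.012243$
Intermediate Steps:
$r{\left(a,N \right)} = \frac{N + 3 a}{2 a}$ ($r{\left(a,N \right)} = \frac{N + \left(2 a + a\right)}{2 a} = \left(N + 3 a\right) \frac{1}{2 a} = \frac{N + 3 a}{2 a}$)
$C{\left(t \right)} = 80$
$\frac{1}{C{\left(-279 \right)} + r{\left(141,51 \right)}} = \frac{1}{80 + \frac{51 + 3 \cdot 141}{2 \cdot 141}} = \frac{1}{80 + \frac{1}{2} \cdot \frac{1}{141} \left(51 + 423\right)} = \frac{1}{80 + \frac{1}{2} \cdot \frac{1}{141} \cdot 474} = \frac{1}{80 + \frac{79}{47}} = \frac{1}{\frac{3839}{47}} = \frac{47}{3839}$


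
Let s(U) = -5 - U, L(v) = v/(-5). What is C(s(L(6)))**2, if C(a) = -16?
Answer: 256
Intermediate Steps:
L(v) = -v/5 (L(v) = v*(-1/5) = -v/5)
C(s(L(6)))**2 = (-16)**2 = 256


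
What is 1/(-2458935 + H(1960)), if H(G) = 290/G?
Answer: -196/481951231 ≈ -4.0668e-7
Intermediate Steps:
1/(-2458935 + H(1960)) = 1/(-2458935 + 290/1960) = 1/(-2458935 + 290*(1/1960)) = 1/(-2458935 + 29/196) = 1/(-481951231/196) = -196/481951231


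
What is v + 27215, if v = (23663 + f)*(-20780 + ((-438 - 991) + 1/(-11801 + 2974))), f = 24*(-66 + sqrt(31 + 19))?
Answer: -4328101409871/8827 - 23524661280*sqrt(2)/8827 ≈ -4.9409e+8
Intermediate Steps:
f = -1584 + 120*sqrt(2) (f = 24*(-66 + sqrt(50)) = 24*(-66 + 5*sqrt(2)) = -1584 + 120*sqrt(2) ≈ -1414.3)
v = -4328341636676/8827 - 23524661280*sqrt(2)/8827 (v = (23663 + (-1584 + 120*sqrt(2)))*(-20780 + ((-438 - 991) + 1/(-11801 + 2974))) = (22079 + 120*sqrt(2))*(-20780 + (-1429 + 1/(-8827))) = (22079 + 120*sqrt(2))*(-20780 + (-1429 - 1/8827)) = (22079 + 120*sqrt(2))*(-20780 - 12613784/8827) = (22079 + 120*sqrt(2))*(-196038844/8827) = -4328341636676/8827 - 23524661280*sqrt(2)/8827 ≈ -4.9412e+8)
v + 27215 = (-4328341636676/8827 - 23524661280*sqrt(2)/8827) + 27215 = -4328101409871/8827 - 23524661280*sqrt(2)/8827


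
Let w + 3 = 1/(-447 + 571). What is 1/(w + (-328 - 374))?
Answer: -124/87419 ≈ -0.0014185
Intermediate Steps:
w = -371/124 (w = -3 + 1/(-447 + 571) = -3 + 1/124 = -371/124 ≈ -2.9919)
1/(w + (-328 - 374)) = 1/(-371/124 + (-328 - 374)) = 1/(-371/124 - 702) = 1/(-87419/124) = -124/87419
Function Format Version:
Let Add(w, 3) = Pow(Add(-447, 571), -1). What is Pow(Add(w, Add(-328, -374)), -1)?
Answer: Rational(-124, 87419) ≈ -0.0014185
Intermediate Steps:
w = Rational(-371, 124) (w = Add(-3, Pow(Add(-447, 571), -1)) = Add(-3, Pow(124, -1)) = Add(-3, Rational(1, 124)) = Rational(-371, 124) ≈ -2.9919)
Pow(Add(w, Add(-328, -374)), -1) = Pow(Add(Rational(-371, 124), Add(-328, -374)), -1) = Pow(Add(Rational(-371, 124), -702), -1) = Pow(Rational(-87419, 124), -1) = Rational(-124, 87419)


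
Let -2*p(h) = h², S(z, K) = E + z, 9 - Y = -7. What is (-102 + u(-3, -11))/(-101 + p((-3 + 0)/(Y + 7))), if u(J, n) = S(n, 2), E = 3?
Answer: 116380/106867 ≈ 1.0890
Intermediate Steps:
Y = 16 (Y = 9 - 1*(-7) = 9 + 7 = 16)
S(z, K) = 3 + z
p(h) = -h²/2
u(J, n) = 3 + n
(-102 + u(-3, -11))/(-101 + p((-3 + 0)/(Y + 7))) = (-102 + (3 - 11))/(-101 - (-3 + 0)²/(16 + 7)²/2) = (-102 - 8)/(-101 - (-3/23)²/2) = -110/(-101 - (-3*1/23)²/2) = -110/(-101 - (-3/23)²/2) = -110/(-101 - ½*9/529) = -110/(-101 - 9/1058) = -110/(-106867/1058) = -110*(-1058/106867) = 116380/106867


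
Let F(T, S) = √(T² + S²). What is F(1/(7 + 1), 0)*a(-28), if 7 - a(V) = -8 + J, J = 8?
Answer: 7/8 ≈ 0.87500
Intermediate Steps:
a(V) = 7 (a(V) = 7 - (-8 + 8) = 7 - 1*0 = 7 + 0 = 7)
F(T, S) = √(S² + T²)
F(1/(7 + 1), 0)*a(-28) = √(0² + (1/(7 + 1))²)*7 = √(0 + (1/8)²)*7 = √(0 + (⅛)²)*7 = √(0 + 1/64)*7 = √(1/64)*7 = (⅛)*7 = 7/8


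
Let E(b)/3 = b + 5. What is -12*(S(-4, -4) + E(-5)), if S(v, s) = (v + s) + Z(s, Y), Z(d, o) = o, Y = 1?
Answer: 84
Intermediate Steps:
S(v, s) = 1 + s + v (S(v, s) = (v + s) + 1 = (s + v) + 1 = 1 + s + v)
E(b) = 15 + 3*b (E(b) = 3*(b + 5) = 3*(5 + b) = 15 + 3*b)
-12*(S(-4, -4) + E(-5)) = -12*((1 - 4 - 4) + (15 + 3*(-5))) = -12*(-7 + (15 - 15)) = -12*(-7 + 0) = -12*(-7) = 84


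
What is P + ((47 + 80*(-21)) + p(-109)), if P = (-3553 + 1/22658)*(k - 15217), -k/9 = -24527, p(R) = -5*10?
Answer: -8272838567806/11329 ≈ -7.3024e+8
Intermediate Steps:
p(R) = -50
k = 220743 (k = -9*(-24527) = 220743)
P = -8272819501099/11329 (P = (-3553 + 1/22658)*(220743 - 15217) = (-3553 + 1/22658)*205526 = -80503873/22658*205526 = -8272819501099/11329 ≈ -7.3023e+8)
P + ((47 + 80*(-21)) + p(-109)) = -8272819501099/11329 + ((47 + 80*(-21)) - 50) = -8272819501099/11329 + ((47 - 1680) - 50) = -8272819501099/11329 + (-1633 - 50) = -8272819501099/11329 - 1683 = -8272838567806/11329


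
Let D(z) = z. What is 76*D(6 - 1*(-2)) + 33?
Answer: 641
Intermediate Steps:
76*D(6 - 1*(-2)) + 33 = 76*(6 - 1*(-2)) + 33 = 76*(6 + 2) + 33 = 76*8 + 33 = 608 + 33 = 641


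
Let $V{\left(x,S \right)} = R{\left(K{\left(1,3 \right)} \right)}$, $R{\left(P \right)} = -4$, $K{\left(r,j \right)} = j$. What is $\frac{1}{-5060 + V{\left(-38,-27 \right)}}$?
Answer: $- \frac{1}{5064} \approx -0.00019747$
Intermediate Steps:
$V{\left(x,S \right)} = -4$
$\frac{1}{-5060 + V{\left(-38,-27 \right)}} = \frac{1}{-5060 - 4} = \frac{1}{-5064} = - \frac{1}{5064}$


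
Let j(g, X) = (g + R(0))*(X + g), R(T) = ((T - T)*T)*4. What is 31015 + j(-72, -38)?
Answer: 38935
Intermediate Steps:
R(T) = 0 (R(T) = (0*T)*4 = 0*4 = 0)
j(g, X) = g*(X + g) (j(g, X) = (g + 0)*(X + g) = g*(X + g))
31015 + j(-72, -38) = 31015 - 72*(-38 - 72) = 31015 - 72*(-110) = 31015 + 7920 = 38935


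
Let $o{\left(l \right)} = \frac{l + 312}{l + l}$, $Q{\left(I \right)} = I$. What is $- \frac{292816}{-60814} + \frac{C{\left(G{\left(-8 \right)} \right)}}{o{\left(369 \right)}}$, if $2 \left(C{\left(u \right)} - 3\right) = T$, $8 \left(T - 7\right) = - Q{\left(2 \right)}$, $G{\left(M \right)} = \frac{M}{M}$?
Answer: $\frac{323681575}{27609556} \approx 11.724$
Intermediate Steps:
$o{\left(l \right)} = \frac{312 + l}{2 l}$
$G{\left(M \right)} = 1$
$T = \frac{27}{4}$ ($T = 7 + \frac{\left(-1\right) 2}{8} = 7 + \frac{1}{8} \left(-2\right) = 7 - \frac{1}{4} = \frac{27}{4} \approx 6.75$)
$C{\left(u \right)} = \frac{51}{8}$ ($C{\left(u \right)} = 3 + \frac{1}{2} \cdot \frac{27}{4} = 3 + \frac{27}{8} = \frac{51}{8}$)
$- \frac{292816}{-60814} + \frac{C{\left(G{\left(-8 \right)} \right)}}{o{\left(369 \right)}} = - \frac{292816}{-60814} + \frac{51}{8 \frac{312 + 369}{2 \cdot 369}} = \left(-292816\right) \left(- \frac{1}{60814}\right) + \frac{51}{8 \cdot \frac{1}{2} \cdot \frac{1}{369} \cdot 681} = \frac{146408}{30407} + \frac{51}{8 \cdot \frac{227}{246}} = \frac{146408}{30407} + \frac{51}{8} \cdot \frac{246}{227} = \frac{146408}{30407} + \frac{6273}{908} = \frac{323681575}{27609556}$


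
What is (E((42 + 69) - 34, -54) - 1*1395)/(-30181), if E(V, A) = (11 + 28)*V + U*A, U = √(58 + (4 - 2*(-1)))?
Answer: -1176/30181 ≈ -0.038965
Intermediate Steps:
U = 8 (U = √(58 + (4 + 2)) = √(58 + 6) = √64 = 8)
E(V, A) = 8*A + 39*V (E(V, A) = (11 + 28)*V + 8*A = 39*V + 8*A = 8*A + 39*V)
(E((42 + 69) - 34, -54) - 1*1395)/(-30181) = ((8*(-54) + 39*((42 + 69) - 34)) - 1*1395)/(-30181) = ((-432 + 39*(111 - 34)) - 1395)*(-1/30181) = ((-432 + 39*77) - 1395)*(-1/30181) = ((-432 + 3003) - 1395)*(-1/30181) = (2571 - 1395)*(-1/30181) = 1176*(-1/30181) = -1176/30181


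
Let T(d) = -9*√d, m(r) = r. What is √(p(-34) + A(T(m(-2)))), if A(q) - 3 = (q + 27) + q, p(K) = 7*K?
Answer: √(-208 - 18*I*√2) ≈ 0.88088 - 14.449*I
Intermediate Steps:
A(q) = 30 + 2*q (A(q) = 3 + ((q + 27) + q) = 3 + ((27 + q) + q) = 3 + (27 + 2*q) = 30 + 2*q)
√(p(-34) + A(T(m(-2)))) = √(7*(-34) + (30 + 2*(-9*I*√2))) = √(-238 + (30 + 2*(-9*I*√2))) = √(-238 + (30 - 18*I*√2)) = √(-208 - 18*I*√2)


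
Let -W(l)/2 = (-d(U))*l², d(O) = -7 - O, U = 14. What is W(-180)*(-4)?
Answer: 5443200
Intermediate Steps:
W(l) = -42*l² (W(l) = -2*(-(-7 - 1*14))*l² = -2*(-(-7 - 14))*l² = -2*(-1*(-21))*l² = -42*l²)
W(-180)*(-4) = -42*(-180)²*(-4) = -42*32400*(-4) = -1360800*(-4) = 5443200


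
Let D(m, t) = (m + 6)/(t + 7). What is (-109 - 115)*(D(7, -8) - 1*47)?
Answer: 13440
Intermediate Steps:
D(m, t) = (6 + m)/(7 + t)
(-109 - 115)*(D(7, -8) - 1*47) = (-109 - 115)*((6 + 7)/(7 - 8) - 1*47) = -224*(13/(-1) - 47) = -224*(-1*13 - 47) = -224*(-13 - 47) = -224*(-60) = 13440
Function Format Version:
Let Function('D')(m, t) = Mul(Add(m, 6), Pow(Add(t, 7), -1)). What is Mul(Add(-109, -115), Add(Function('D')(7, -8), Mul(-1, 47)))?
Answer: 13440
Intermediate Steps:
Function('D')(m, t) = Mul(Pow(Add(7, t), -1), Add(6, m)) (Function('D')(m, t) = Mul(Add(6, m), Pow(Add(7, t), -1)) = Mul(Pow(Add(7, t), -1), Add(6, m)))
Mul(Add(-109, -115), Add(Function('D')(7, -8), Mul(-1, 47))) = Mul(Add(-109, -115), Add(Mul(Pow(Add(7, -8), -1), Add(6, 7)), Mul(-1, 47))) = Mul(-224, Add(Mul(Pow(-1, -1), 13), -47)) = Mul(-224, Add(Mul(-1, 13), -47)) = Mul(-224, Add(-13, -47)) = Mul(-224, -60) = 13440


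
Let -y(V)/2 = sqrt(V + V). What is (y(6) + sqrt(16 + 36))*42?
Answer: -168*sqrt(3) + 84*sqrt(13) ≈ 11.882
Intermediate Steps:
y(V) = -2*sqrt(2)*sqrt(V) (y(V) = -2*sqrt(V + V) = -2*sqrt(2)*sqrt(V))
(y(6) + sqrt(16 + 36))*42 = (-2*sqrt(2)*sqrt(6) + sqrt(16 + 36))*42 = (-4*sqrt(3) + sqrt(52))*42 = (-4*sqrt(3) + 2*sqrt(13))*42 = -168*sqrt(3) + 84*sqrt(13)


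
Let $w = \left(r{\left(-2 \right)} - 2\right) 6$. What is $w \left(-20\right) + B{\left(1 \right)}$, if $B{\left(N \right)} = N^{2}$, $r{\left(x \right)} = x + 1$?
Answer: $361$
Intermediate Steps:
$r{\left(x \right)} = 1 + x$
$w = -18$ ($w = \left(\left(1 - 2\right) - 2\right) 6 = \left(-1 - 2\right) 6 = \left(-3\right) 6 = -18$)
$w \left(-20\right) + B{\left(1 \right)} = \left(-18\right) \left(-20\right) + 1^{2} = 360 + 1 = 361$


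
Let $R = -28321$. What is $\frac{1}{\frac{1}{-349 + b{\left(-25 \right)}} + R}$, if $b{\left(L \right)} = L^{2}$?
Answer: $- \frac{276}{7816595} \approx -3.5309 \cdot 10^{-5}$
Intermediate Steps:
$\frac{1}{\frac{1}{-349 + b{\left(-25 \right)}} + R} = \frac{1}{\frac{1}{-349 + \left(-25\right)^{2}} - 28321} = \frac{1}{\frac{1}{-349 + 625} - 28321} = \frac{1}{\frac{1}{276} - 28321} = \frac{1}{- \frac{7816595}{276}} = - \frac{276}{7816595}$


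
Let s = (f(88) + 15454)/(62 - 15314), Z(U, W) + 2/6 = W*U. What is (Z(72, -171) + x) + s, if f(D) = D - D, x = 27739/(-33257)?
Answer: -1041032138977/84539294 ≈ -12314.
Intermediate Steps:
x = -27739/33257 (x = 27739*(-1/33257) = -27739/33257 ≈ -0.83408)
f(D) = 0
Z(U, W) = -⅓ + U*W (Z(U, W) = -⅓ + W*U = -⅓ + U*W)
s = -7727/7626 (s = (0 + 15454)/(62 - 15314) = 15454/(-15252) = 15454*(-1/15252) = -7727/7626 ≈ -1.0132)
(Z(72, -171) + x) + s = ((-⅓ + 72*(-171)) - 27739/33257) - 7727/7626 = ((-⅓ - 12312) - 27739/33257) - 7727/7626 = (-36937/3 - 27739/33257) - 7727/7626 = -1228497026/99771 - 7727/7626 = -1041032138977/84539294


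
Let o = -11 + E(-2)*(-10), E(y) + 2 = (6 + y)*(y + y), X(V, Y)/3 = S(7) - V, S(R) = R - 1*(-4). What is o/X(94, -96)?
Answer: -169/249 ≈ -0.67871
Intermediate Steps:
S(R) = 4 + R (S(R) = R + 4 = 4 + R)
X(V, Y) = 33 - 3*V (X(V, Y) = 3*((4 + 7) - V) = 3*(11 - V) = 33 - 3*V)
E(y) = -2 + 2*y*(6 + y) (E(y) = -2 + (6 + y)*(y + y) = -2 + (6 + y)*(2*y) = -2 + 2*y*(6 + y))
o = 169 (o = -11 + (-2 + 2*(-2)² + 12*(-2))*(-10) = -11 + (-2 + 2*4 - 24)*(-10) = -11 + (-2 + 8 - 24)*(-10) = -11 - 18*(-10) = -11 + 180 = 169)
o/X(94, -96) = 169/(33 - 3*94) = 169/(33 - 282) = 169/(-249) = 169*(-1/249) = -169/249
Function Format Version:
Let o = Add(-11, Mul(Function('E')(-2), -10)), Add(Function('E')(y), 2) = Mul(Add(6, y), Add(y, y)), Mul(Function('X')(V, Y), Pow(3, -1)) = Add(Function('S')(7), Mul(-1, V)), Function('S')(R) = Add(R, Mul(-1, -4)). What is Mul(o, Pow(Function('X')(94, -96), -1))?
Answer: Rational(-169, 249) ≈ -0.67871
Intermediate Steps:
Function('S')(R) = Add(4, R) (Function('S')(R) = Add(R, 4) = Add(4, R))
Function('X')(V, Y) = Add(33, Mul(-3, V)) (Function('X')(V, Y) = Mul(3, Add(Add(4, 7), Mul(-1, V))) = Mul(3, Add(11, Mul(-1, V))) = Add(33, Mul(-3, V)))
Function('E')(y) = Add(-2, Mul(2, y, Add(6, y))) (Function('E')(y) = Add(-2, Mul(Add(6, y), Add(y, y))) = Add(-2, Mul(Add(6, y), Mul(2, y))) = Add(-2, Mul(2, y, Add(6, y))))
o = 169 (o = Add(-11, Mul(Add(-2, Mul(2, Pow(-2, 2)), Mul(12, -2)), -10)) = Add(-11, Mul(Add(-2, Mul(2, 4), -24), -10)) = Add(-11, Mul(Add(-2, 8, -24), -10)) = Add(-11, Mul(-18, -10)) = Add(-11, 180) = 169)
Mul(o, Pow(Function('X')(94, -96), -1)) = Mul(169, Pow(Add(33, Mul(-3, 94)), -1)) = Mul(169, Pow(Add(33, -282), -1)) = Mul(169, Pow(-249, -1)) = Mul(169, Rational(-1, 249)) = Rational(-169, 249)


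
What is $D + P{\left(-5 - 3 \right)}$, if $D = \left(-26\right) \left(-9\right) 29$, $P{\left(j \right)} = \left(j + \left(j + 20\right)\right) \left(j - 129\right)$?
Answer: $6238$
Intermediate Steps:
$P{\left(j \right)} = \left(-129 + j\right) \left(20 + 2 j\right)$ ($P{\left(j \right)} = \left(j + \left(20 + j\right)\right) \left(-129 + j\right) = \left(20 + 2 j\right) \left(-129 + j\right) = \left(-129 + j\right) \left(20 + 2 j\right)$)
$D = 6786$ ($D = 234 \cdot 29 = 6786$)
$D + P{\left(-5 - 3 \right)} = 6786 - \left(2580 - 2 \left(-5 - 3\right)^{2} + 238 \left(-5 - 3\right)\right) = 6786 - \left(676 - 128\right) = 6786 + \left(-2580 + 1904 + 2 \cdot 64\right) = 6786 + \left(-2580 + 1904 + 128\right) = 6786 - 548 = 6238$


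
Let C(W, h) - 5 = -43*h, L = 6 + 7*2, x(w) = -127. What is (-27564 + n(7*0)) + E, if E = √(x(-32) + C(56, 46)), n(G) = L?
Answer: -27544 + 10*I*√21 ≈ -27544.0 + 45.826*I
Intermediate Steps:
L = 20 (L = 6 + 14 = 20)
C(W, h) = 5 - 43*h
n(G) = 20
E = 10*I*√21 (E = √(-127 + (5 - 43*46)) = √(-127 + (5 - 1978)) = √(-127 - 1973) = √(-2100) = 10*I*√21 ≈ 45.826*I)
(-27564 + n(7*0)) + E = (-27564 + 20) + 10*I*√21 = -27544 + 10*I*√21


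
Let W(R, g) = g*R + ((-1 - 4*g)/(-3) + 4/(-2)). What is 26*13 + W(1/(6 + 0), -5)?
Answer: 1973/6 ≈ 328.83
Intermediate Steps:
W(R, g) = -5/3 + 4*g/3 + R*g (W(R, g) = R*g + ((-1 - 4*g)*(-⅓) + 4*(-½)) = R*g + ((⅓ + 4*g/3) - 2) = R*g + (-5/3 + 4*g/3) = -5/3 + 4*g/3 + R*g)
26*13 + W(1/(6 + 0), -5) = 26*13 + (-5/3 + (4/3)*(-5) - 5/(6 + 0)) = 338 + (-5/3 - 20/3 - 5/6) = 338 + (-5/3 - 20/3 + (⅙)*(-5)) = 338 + (-5/3 - 20/3 - ⅚) = 338 - 55/6 = 1973/6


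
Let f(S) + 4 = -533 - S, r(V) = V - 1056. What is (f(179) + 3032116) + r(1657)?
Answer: 3032001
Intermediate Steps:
r(V) = -1056 + V
f(S) = -537 - S (f(S) = -4 + (-533 - S) = -537 - S)
(f(179) + 3032116) + r(1657) = ((-537 - 1*179) + 3032116) + (-1056 + 1657) = ((-537 - 179) + 3032116) + 601 = (-716 + 3032116) + 601 = 3031400 + 601 = 3032001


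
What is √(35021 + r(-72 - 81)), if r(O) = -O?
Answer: √35174 ≈ 187.55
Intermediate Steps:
√(35021 + r(-72 - 81)) = √(35021 - (-72 - 81)) = √(35021 - 1*(-153)) = √(35021 + 153) = √35174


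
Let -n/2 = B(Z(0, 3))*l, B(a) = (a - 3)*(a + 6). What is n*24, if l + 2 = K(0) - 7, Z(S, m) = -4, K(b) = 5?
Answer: -2688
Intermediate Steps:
l = -4 (l = -2 + (5 - 7) = -2 - 2 = -4)
B(a) = (-3 + a)*(6 + a)
n = -112 (n = -2*(-18 + (-4)² + 3*(-4))*(-4) = -2*(-18 + 16 - 12)*(-4) = -(-28)*(-4) = -2*56 = -112)
n*24 = -112*24 = -2688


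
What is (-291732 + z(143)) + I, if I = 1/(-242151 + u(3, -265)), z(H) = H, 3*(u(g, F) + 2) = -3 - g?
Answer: -70609734296/242155 ≈ -2.9159e+5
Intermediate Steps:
u(g, F) = -3 - g/3 (u(g, F) = -2 + (-3 - g)/3 = -2 + (-1 - g/3) = -3 - g/3)
I = -1/242155 (I = 1/(-242151 + (-3 - ⅓*3)) = 1/(-242151 + (-3 - 1)) = 1/(-242151 - 4) = 1/(-242155) = -1/242155 ≈ -4.1296e-6)
(-291732 + z(143)) + I = (-291732 + 143) - 1/242155 = -291589 - 1/242155 = -70609734296/242155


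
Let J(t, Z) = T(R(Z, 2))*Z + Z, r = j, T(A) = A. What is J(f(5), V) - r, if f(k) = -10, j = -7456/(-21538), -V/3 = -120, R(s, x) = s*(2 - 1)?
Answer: 1399535512/10769 ≈ 1.2996e+5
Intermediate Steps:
R(s, x) = s (R(s, x) = s*1 = s)
V = 360 (V = -3*(-120) = 360)
j = 3728/10769 (j = -7456*(-1/21538) = 3728/10769 ≈ 0.34618)
r = 3728/10769 ≈ 0.34618
J(t, Z) = Z + Z² (J(t, Z) = Z*Z + Z = Z² + Z = Z + Z²)
J(f(5), V) - r = 360*(1 + 360) - 1*3728/10769 = 360*361 - 3728/10769 = 129960 - 3728/10769 = 1399535512/10769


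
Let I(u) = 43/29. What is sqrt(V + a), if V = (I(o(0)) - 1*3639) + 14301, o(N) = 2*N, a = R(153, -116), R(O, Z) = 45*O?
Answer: sqrt(14758274)/29 ≈ 132.47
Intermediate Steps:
a = 6885 (a = 45*153 = 6885)
I(u) = 43/29 (I(u) = 43*(1/29) = 43/29)
V = 309241/29 (V = (43/29 - 1*3639) + 14301 = (43/29 - 3639) + 14301 = -105488/29 + 14301 = 309241/29 ≈ 10663.)
sqrt(V + a) = sqrt(309241/29 + 6885) = sqrt(508906/29) = sqrt(14758274)/29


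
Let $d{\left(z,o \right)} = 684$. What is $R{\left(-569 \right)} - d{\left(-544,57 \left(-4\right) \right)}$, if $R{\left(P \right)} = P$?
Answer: $-1253$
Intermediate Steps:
$R{\left(-569 \right)} - d{\left(-544,57 \left(-4\right) \right)} = -569 - 684 = -1253$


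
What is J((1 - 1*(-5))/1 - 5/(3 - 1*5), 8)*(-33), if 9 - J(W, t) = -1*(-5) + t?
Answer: 132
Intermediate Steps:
J(W, t) = 4 - t (J(W, t) = 9 - (-1*(-5) + t) = 9 - (5 + t) = 9 + (-5 - t) = 4 - t)
J((1 - 1*(-5))/1 - 5/(3 - 1*5), 8)*(-33) = (4 - 1*8)*(-33) = (4 - 8)*(-33) = -4*(-33) = 132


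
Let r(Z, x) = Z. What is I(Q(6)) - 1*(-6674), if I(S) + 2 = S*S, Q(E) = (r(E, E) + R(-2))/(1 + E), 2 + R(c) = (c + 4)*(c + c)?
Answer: 326944/49 ≈ 6672.3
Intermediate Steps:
R(c) = -2 + 2*c*(4 + c) (R(c) = -2 + (c + 4)*(c + c) = -2 + (4 + c)*(2*c) = -2 + 2*c*(4 + c))
Q(E) = (-10 + E)/(1 + E) (Q(E) = (E + (-2 + 2*(-2)² + 8*(-2)))/(1 + E) = (E + (-2 + 2*4 - 16))/(1 + E) = (E + (-2 + 8 - 16))/(1 + E) = (E - 10)/(1 + E) = (-10 + E)/(1 + E))
I(S) = -2 + S² (I(S) = -2 + S*S = -2 + S²)
I(Q(6)) - 1*(-6674) = (-2 + ((-10 + 6)/(1 + 6))²) - 1*(-6674) = (-2 + (-4/7)²) + 6674 = (-2 + 16/49) + 6674 = -82/49 + 6674 = 326944/49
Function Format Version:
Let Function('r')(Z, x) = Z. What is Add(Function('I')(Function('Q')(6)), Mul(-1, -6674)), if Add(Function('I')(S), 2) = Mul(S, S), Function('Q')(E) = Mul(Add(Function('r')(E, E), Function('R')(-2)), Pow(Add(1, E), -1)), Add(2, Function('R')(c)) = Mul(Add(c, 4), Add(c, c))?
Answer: Rational(326944, 49) ≈ 6672.3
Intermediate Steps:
Function('R')(c) = Add(-2, Mul(2, c, Add(4, c))) (Function('R')(c) = Add(-2, Mul(Add(c, 4), Add(c, c))) = Add(-2, Mul(Add(4, c), Mul(2, c))) = Add(-2, Mul(2, c, Add(4, c))))
Function('Q')(E) = Mul(Pow(Add(1, E), -1), Add(-10, E)) (Function('Q')(E) = Mul(Add(E, Add(-2, Mul(2, Pow(-2, 2)), Mul(8, -2))), Pow(Add(1, E), -1)) = Mul(Add(E, Add(-2, Mul(2, 4), -16)), Pow(Add(1, E), -1)) = Mul(Add(E, Add(-2, 8, -16)), Pow(Add(1, E), -1)) = Mul(Add(E, -10), Pow(Add(1, E), -1)) = Mul(Add(-10, E), Pow(Add(1, E), -1)) = Mul(Pow(Add(1, E), -1), Add(-10, E)))
Function('I')(S) = Add(-2, Pow(S, 2)) (Function('I')(S) = Add(-2, Mul(S, S)) = Add(-2, Pow(S, 2)))
Add(Function('I')(Function('Q')(6)), Mul(-1, -6674)) = Add(Add(-2, Pow(Mul(Pow(Add(1, 6), -1), Add(-10, 6)), 2)), Mul(-1, -6674)) = Add(Add(-2, Pow(Mul(Pow(7, -1), -4), 2)), 6674) = Add(Add(-2, Pow(Mul(Rational(1, 7), -4), 2)), 6674) = Add(Add(-2, Pow(Rational(-4, 7), 2)), 6674) = Add(Add(-2, Rational(16, 49)), 6674) = Add(Rational(-82, 49), 6674) = Rational(326944, 49)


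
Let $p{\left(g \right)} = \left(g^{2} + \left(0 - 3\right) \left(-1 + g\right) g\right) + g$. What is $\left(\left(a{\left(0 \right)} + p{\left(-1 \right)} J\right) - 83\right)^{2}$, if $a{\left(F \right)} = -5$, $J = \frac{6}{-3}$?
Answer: $5776$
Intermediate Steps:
$J = -2$ ($J = 6 \left(- \frac{1}{3}\right) = -2$)
$p{\left(g \right)} = g + g^{2} + g \left(3 - 3 g\right)$ ($p{\left(g \right)} = \left(g^{2} + - 3 \left(-1 + g\right) g\right) + g = \left(g^{2} + \left(3 - 3 g\right) g\right) + g = \left(g^{2} + g \left(3 - 3 g\right)\right) + g = g + g^{2} + g \left(3 - 3 g\right)$)
$\left(\left(a{\left(0 \right)} + p{\left(-1 \right)} J\right) - 83\right)^{2} = \left(\left(-5 + 2 \left(-1\right) \left(2 - -1\right) \left(-2\right)\right) - 83\right)^{2} = \left(\left(-5 + 2 \left(-1\right) \left(2 + 1\right) \left(-2\right)\right) - 83\right)^{2} = \left(\left(-5 + 2 \left(-1\right) 3 \left(-2\right)\right) - 83\right)^{2} = \left(\left(-5 - -12\right) - 83\right)^{2} = \left(\left(-5 + 12\right) - 83\right)^{2} = \left(7 - 83\right)^{2} = \left(-76\right)^{2} = 5776$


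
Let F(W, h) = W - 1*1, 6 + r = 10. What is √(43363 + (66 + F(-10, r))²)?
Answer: 2*√11597 ≈ 215.38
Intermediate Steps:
r = 4 (r = -6 + 10 = 4)
F(W, h) = -1 + W (F(W, h) = W - 1 = -1 + W)
√(43363 + (66 + F(-10, r))²) = √(43363 + (66 + (-1 - 10))²) = √(43363 + (66 - 11)²) = √(43363 + 55²) = √(43363 + 3025) = √46388 = 2*√11597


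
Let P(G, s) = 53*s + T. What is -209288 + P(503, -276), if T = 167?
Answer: -223749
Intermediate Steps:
P(G, s) = 167 + 53*s (P(G, s) = 53*s + 167 = 167 + 53*s)
-209288 + P(503, -276) = -209288 + (167 + 53*(-276)) = -209288 + (167 - 14628) = -209288 - 14461 = -223749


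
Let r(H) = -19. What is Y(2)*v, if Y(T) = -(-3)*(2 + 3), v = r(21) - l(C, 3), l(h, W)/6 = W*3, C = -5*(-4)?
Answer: -1095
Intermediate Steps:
C = 20
l(h, W) = 18*W (l(h, W) = 6*(W*3) = 6*(3*W) = 18*W)
v = -73 (v = -19 - 18*3 = -19 - 1*54 = -19 - 54 = -73)
Y(T) = 15 (Y(T) = -(-3)*5 = -1*(-15) = 15)
Y(2)*v = 15*(-73) = -1095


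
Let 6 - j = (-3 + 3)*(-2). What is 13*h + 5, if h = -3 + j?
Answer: 44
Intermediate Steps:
j = 6 (j = 6 - (-3 + 3)*(-2) = 6 - 0*(-2) = 6 - 1*0 = 6 + 0 = 6)
h = 3 (h = -3 + 6 = 3)
13*h + 5 = 13*3 + 5 = 39 + 5 = 44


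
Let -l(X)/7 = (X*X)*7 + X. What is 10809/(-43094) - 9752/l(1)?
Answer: 52455923/301658 ≈ 173.89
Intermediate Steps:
l(X) = -49*X**2 - 7*X (l(X) = -7*((X*X)*7 + X) = -7*(X**2*7 + X) = -7*(7*X**2 + X) = -7*(X + 7*X**2) = -49*X**2 - 7*X)
10809/(-43094) - 9752/l(1) = 10809/(-43094) - 9752*(-1/(7*(1 + 7*1))) = 10809*(-1/43094) - 9752*(-1/(7*(1 + 7))) = -10809/43094 - 9752/((-7*1*8)) = -10809/43094 - 9752/(-56) = -10809/43094 - 9752*(-1/56) = -10809/43094 + 1219/7 = 52455923/301658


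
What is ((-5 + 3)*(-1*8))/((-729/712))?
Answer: -11392/729 ≈ -15.627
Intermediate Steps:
((-5 + 3)*(-1*8))/((-729/712)) = (-2*(-8))/((-729*1/712)) = 16/(-729/712) = 16*(-712/729) = -11392/729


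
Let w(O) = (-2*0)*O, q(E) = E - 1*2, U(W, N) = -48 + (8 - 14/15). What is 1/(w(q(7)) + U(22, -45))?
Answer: -15/614 ≈ -0.024430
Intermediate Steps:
U(W, N) = -614/15 (U(W, N) = -48 + (8 - 14*1/15) = -48 + (8 - 14/15) = -48 + 106/15 = -614/15)
q(E) = -2 + E (q(E) = E - 2 = -2 + E)
w(O) = 0 (w(O) = 0*O = 0)
1/(w(q(7)) + U(22, -45)) = 1/(0 - 614/15) = 1/(-614/15) = -15/614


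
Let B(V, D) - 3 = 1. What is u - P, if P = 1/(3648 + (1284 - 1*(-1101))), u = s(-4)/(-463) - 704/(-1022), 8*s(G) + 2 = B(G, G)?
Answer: 3928907597/5709462276 ≈ 0.68814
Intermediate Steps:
B(V, D) = 4 (B(V, D) = 3 + 1 = 4)
s(G) = ¼ (s(G) = -¼ + (⅛)*4 = -¼ + ½ = ¼)
u = 651393/946372 (u = (¼)/(-463) - 704/(-1022) = (¼)*(-1/463) - 704*(-1/1022) = -1/1852 + 352/511 = 651393/946372 ≈ 0.68831)
P = 1/6033 (P = 1/(3648 + (1284 + 1101)) = 1/(3648 + 2385) = 1/6033 ≈ 0.00016575)
u - P = 651393/946372 - 1*1/6033 = 651393/946372 - 1/6033 = 3928907597/5709462276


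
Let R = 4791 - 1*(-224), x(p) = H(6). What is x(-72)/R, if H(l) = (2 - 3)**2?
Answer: 1/5015 ≈ 0.00019940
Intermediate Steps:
H(l) = 1 (H(l) = (-1)**2 = 1)
x(p) = 1
R = 5015 (R = 4791 + 224 = 5015)
x(-72)/R = 1/5015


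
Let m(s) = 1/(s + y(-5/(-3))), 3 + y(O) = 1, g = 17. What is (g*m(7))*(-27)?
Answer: -459/5 ≈ -91.800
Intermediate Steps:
y(O) = -2 (y(O) = -3 + 1 = -2)
m(s) = 1/(-2 + s) (m(s) = 1/(s - 2) = 1/(-2 + s))
(g*m(7))*(-27) = (17/(-2 + 7))*(-27) = (17/5)*(-27) = -459/5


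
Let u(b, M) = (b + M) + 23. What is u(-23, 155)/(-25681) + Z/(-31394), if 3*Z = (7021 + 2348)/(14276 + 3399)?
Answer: -86087989013/14250103124950 ≈ -0.0060412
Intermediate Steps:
u(b, M) = 23 + M + b (u(b, M) = (M + b) + 23 = 23 + M + b)
Z = 3123/17675 (Z = ((7021 + 2348)/(14276 + 3399))/3 = (9369/17675)/3 = (9369*(1/17675))/3 = (⅓)*(9369/17675) = 3123/17675 ≈ 0.17669)
u(-23, 155)/(-25681) + Z/(-31394) = (23 + 155 - 23)/(-25681) + (3123/17675)/(-31394) = 155*(-1/25681) + (3123/17675)*(-1/31394) = -155/25681 - 3123/554888950 = -86087989013/14250103124950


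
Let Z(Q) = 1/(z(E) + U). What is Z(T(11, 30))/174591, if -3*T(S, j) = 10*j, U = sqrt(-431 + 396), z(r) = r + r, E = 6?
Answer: 4/10417263 - I*sqrt(35)/31251789 ≈ 3.8398e-7 - 1.893e-7*I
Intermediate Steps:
z(r) = 2*r
U = I*sqrt(35) (U = sqrt(-35) = I*sqrt(35) ≈ 5.9161*I)
T(S, j) = -10*j/3
Z(Q) = 1/(12 + I*sqrt(35)) (Z(Q) = 1/(2*6 + I*sqrt(35)) = 1/(12 + I*sqrt(35)))
Z(T(11, 30))/174591 = (12/179 - I*sqrt(35)/179)/174591 = (12/179 - I*sqrt(35)/179)*(1/174591) = 4/10417263 - I*sqrt(35)/31251789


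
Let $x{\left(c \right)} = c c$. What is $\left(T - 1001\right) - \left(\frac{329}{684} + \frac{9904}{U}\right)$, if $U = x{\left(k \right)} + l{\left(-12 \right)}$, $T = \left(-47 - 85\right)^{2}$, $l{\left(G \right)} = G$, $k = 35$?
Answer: $\frac{13618858303}{829692} \approx 16414.0$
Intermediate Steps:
$x{\left(c \right)} = c^{2}$
$T = 17424$ ($T = \left(-132\right)^{2} = 17424$)
$U = 1213$ ($U = 35^{2} - 12 = 1225 - 12 = 1213$)
$\left(T - 1001\right) - \left(\frac{329}{684} + \frac{9904}{U}\right) = \left(17424 - 1001\right) - \left(\frac{329}{684} + \frac{9904}{1213}\right) = 16423 - \frac{7173413}{829692} = \frac{13618858303}{829692}$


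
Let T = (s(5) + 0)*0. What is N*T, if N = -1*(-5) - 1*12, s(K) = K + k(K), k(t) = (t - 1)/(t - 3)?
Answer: 0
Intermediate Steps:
k(t) = (-1 + t)/(-3 + t)
s(K) = K + (-1 + K)/(-3 + K)
T = 0 (T = ((-1 + 5 + 5*(-3 + 5))/(-3 + 5) + 0)*0 = ((-1 + 5 + 5*2)/2 + 0)*0 = ((-1 + 5 + 10)/2 + 0)*0 = ((1/2)*14 + 0)*0 = (7 + 0)*0 = 7*0 = 0)
N = -7 (N = 5 - 12 = -7)
N*T = -7*0 = 0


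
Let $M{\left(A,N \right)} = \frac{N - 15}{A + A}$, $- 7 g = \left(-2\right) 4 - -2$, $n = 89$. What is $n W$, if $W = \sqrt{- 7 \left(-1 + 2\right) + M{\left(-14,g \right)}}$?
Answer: $\frac{89 i \sqrt{1273}}{14} \approx 226.82 i$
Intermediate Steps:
$g = \frac{6}{7}$ ($g = - \frac{\left(-2\right) 4 - -2}{7} = - \frac{-8 + 2}{7} = \left(- \frac{1}{7}\right) \left(-6\right) = \frac{6}{7} \approx 0.85714$)
$M{\left(A,N \right)} = \frac{-15 + N}{2 A}$
$W = \frac{i \sqrt{1273}}{14}$ ($W = \sqrt{- 7 \left(-1 + 2\right) + \frac{-15 + \frac{6}{7}}{2 \left(-14\right)}} = \sqrt{\left(-7\right) 1 + \frac{1}{2} \left(- \frac{1}{14}\right) \left(- \frac{99}{7}\right)} = \sqrt{-7 + \frac{99}{196}} = \sqrt{- \frac{1273}{196}} = \frac{i \sqrt{1273}}{14} \approx 2.5485 i$)
$n W = 89 \frac{i \sqrt{1273}}{14} = \frac{89 i \sqrt{1273}}{14}$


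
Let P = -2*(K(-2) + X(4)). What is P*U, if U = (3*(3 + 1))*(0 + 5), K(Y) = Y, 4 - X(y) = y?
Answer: 240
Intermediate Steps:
X(y) = 4 - y
P = 4 (P = -2*(-2 + (4 - 1*4)) = -2*(-2 + (4 - 4)) = -2*(-2 + 0) = -2*(-2) = 4)
U = 60 (U = (3*4)*5 = 12*5 = 60)
P*U = 4*60 = 240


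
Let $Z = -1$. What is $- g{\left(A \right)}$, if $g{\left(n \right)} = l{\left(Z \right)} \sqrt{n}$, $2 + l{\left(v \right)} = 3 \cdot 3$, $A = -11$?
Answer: $- 7 i \sqrt{11} \approx - 23.216 i$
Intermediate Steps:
$l{\left(v \right)} = 7$ ($l{\left(v \right)} = -2 + 3 \cdot 3 = -2 + 9 = 7$)
$g{\left(n \right)} = 7 \sqrt{n}$
$- g{\left(A \right)} = - 7 \sqrt{-11} = - 7 i \sqrt{11}$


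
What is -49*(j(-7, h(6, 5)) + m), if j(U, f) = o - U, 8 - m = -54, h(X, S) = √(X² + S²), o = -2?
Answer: -3283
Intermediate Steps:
h(X, S) = √(S² + X²)
m = 62 (m = 8 - 1*(-54) = 8 + 54 = 62)
j(U, f) = -2 - U
-49*(j(-7, h(6, 5)) + m) = -49*((-2 - 1*(-7)) + 62) = -49*((-2 + 7) + 62) = -49*(5 + 62) = -49*67 = -3283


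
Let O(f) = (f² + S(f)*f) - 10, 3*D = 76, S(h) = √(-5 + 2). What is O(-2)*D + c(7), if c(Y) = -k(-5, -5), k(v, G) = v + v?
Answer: -142 - 152*I*√3/3 ≈ -142.0 - 87.757*I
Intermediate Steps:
S(h) = I*√3 (S(h) = √(-3) = I*√3)
D = 76/3 (D = (⅓)*76 = 76/3 ≈ 25.333)
k(v, G) = 2*v
O(f) = -10 + f² + I*f*√3 (O(f) = (f² + (I*√3)*f) - 10 = (f² + I*f*√3) - 10 = -10 + f² + I*f*√3)
c(Y) = 10 (c(Y) = -2*(-5) = -1*(-10) = 10)
O(-2)*D + c(7) = (-10 + (-2)² + I*(-2)*√3)*(76/3) + 10 = (-10 + 4 - 2*I*√3)*(76/3) + 10 = (-6 - 2*I*√3)*(76/3) + 10 = (-152 - 152*I*√3/3) + 10 = -142 - 152*I*√3/3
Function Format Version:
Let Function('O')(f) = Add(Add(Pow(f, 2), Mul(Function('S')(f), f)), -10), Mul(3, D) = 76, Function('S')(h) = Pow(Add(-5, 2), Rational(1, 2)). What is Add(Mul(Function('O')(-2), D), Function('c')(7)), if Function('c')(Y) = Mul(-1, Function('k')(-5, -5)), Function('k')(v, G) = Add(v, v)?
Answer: Add(-142, Mul(Rational(-152, 3), I, Pow(3, Rational(1, 2)))) ≈ Add(-142.00, Mul(-87.757, I))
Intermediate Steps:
Function('S')(h) = Mul(I, Pow(3, Rational(1, 2))) (Function('S')(h) = Pow(-3, Rational(1, 2)) = Mul(I, Pow(3, Rational(1, 2))))
D = Rational(76, 3) (D = Mul(Rational(1, 3), 76) = Rational(76, 3) ≈ 25.333)
Function('k')(v, G) = Mul(2, v)
Function('O')(f) = Add(-10, Pow(f, 2), Mul(I, f, Pow(3, Rational(1, 2)))) (Function('O')(f) = Add(Add(Pow(f, 2), Mul(Mul(I, Pow(3, Rational(1, 2))), f)), -10) = Add(Add(Pow(f, 2), Mul(I, f, Pow(3, Rational(1, 2)))), -10) = Add(-10, Pow(f, 2), Mul(I, f, Pow(3, Rational(1, 2)))))
Function('c')(Y) = 10 (Function('c')(Y) = Mul(-1, Mul(2, -5)) = Mul(-1, -10) = 10)
Add(Mul(Function('O')(-2), D), Function('c')(7)) = Add(Mul(Add(-10, Pow(-2, 2), Mul(I, -2, Pow(3, Rational(1, 2)))), Rational(76, 3)), 10) = Add(Mul(Add(-10, 4, Mul(-2, I, Pow(3, Rational(1, 2)))), Rational(76, 3)), 10) = Add(Mul(Add(-6, Mul(-2, I, Pow(3, Rational(1, 2)))), Rational(76, 3)), 10) = Add(Add(-152, Mul(Rational(-152, 3), I, Pow(3, Rational(1, 2)))), 10) = Add(-142, Mul(Rational(-152, 3), I, Pow(3, Rational(1, 2))))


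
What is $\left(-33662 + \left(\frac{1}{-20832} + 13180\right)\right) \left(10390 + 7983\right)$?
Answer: $- \frac{7839410472325}{20832} \approx -3.7632 \cdot 10^{8}$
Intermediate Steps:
$\left(-33662 + \left(\frac{1}{-20832} + 13180\right)\right) \left(10390 + 7983\right) = \left(-33662 + \left(- \frac{1}{20832} + 13180\right)\right) 18373 = \left(-33662 + \frac{274565759}{20832}\right) 18373 = \left(- \frac{426681025}{20832}\right) 18373 = - \frac{7839410472325}{20832}$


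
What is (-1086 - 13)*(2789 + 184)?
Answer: -3267327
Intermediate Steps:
(-1086 - 13)*(2789 + 184) = -1099*2973 = -3267327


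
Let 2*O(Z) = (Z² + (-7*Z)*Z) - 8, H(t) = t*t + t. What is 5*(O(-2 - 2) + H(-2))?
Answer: -250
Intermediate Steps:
H(t) = t + t² (H(t) = t² + t = t + t²)
O(Z) = -4 - 3*Z² (O(Z) = ((Z² + (-7*Z)*Z) - 8)/2 = ((Z² - 7*Z²) - 8)/2 = (-6*Z² - 8)/2 = (-8 - 6*Z²)/2 = -4 - 3*Z²)
5*(O(-2 - 2) + H(-2)) = 5*((-4 - 3*(-2 - 2)²) - 2*(1 - 2)) = 5*((-4 - 3*(-4)²) - 2*(-1)) = 5*((-4 - 3*16) + 2) = 5*((-4 - 48) + 2) = 5*(-52 + 2) = 5*(-50) = -250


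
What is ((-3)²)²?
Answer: 81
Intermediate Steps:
((-3)²)² = 9² = 81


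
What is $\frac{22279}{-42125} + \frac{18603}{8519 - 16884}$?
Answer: $- \frac{194003042}{70475125} \approx -2.7528$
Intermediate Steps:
$\frac{22279}{-42125} + \frac{18603}{8519 - 16884} = 22279 \left(- \frac{1}{42125}\right) + \frac{18603}{-8365} = - \frac{22279}{42125} + 18603 \left(- \frac{1}{8365}\right) = - \frac{22279}{42125} - \frac{18603}{8365} = - \frac{194003042}{70475125}$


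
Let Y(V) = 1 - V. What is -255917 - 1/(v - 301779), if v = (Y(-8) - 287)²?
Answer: -57452086914/224495 ≈ -2.5592e+5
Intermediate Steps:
v = 77284 (v = ((1 - 1*(-8)) - 287)² = ((1 + 8) - 287)² = (9 - 287)² = (-278)² = 77284)
-255917 - 1/(v - 301779) = -255917 - 1/(77284 - 301779) = -255917 - 1/(-224495) = -255917 - 1*(-1/224495) = -255917 + 1/224495 = -57452086914/224495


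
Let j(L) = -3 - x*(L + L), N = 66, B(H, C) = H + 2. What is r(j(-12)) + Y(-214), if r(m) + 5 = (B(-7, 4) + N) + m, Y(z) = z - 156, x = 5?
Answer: -197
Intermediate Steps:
B(H, C) = 2 + H
Y(z) = -156 + z
j(L) = -3 - 10*L (j(L) = -3 - 5*(L + L) = -3 - 5*2*L = -3 - 10*L)
r(m) = 56 + m (r(m) = -5 + (((2 - 7) + 66) + m) = -5 + ((-5 + 66) + m) = -5 + (61 + m) = 56 + m)
r(j(-12)) + Y(-214) = (56 + (-3 - 10*(-12))) + (-156 - 214) = (56 + (-3 + 120)) - 370 = (56 + 117) - 370 = 173 - 370 = -197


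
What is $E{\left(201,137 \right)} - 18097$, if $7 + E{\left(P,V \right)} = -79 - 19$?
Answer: $-18202$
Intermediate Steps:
$E{\left(P,V \right)} = -105$ ($E{\left(P,V \right)} = -7 - 98 = -105$)
$E{\left(201,137 \right)} - 18097 = -105 - 18097 = -18202$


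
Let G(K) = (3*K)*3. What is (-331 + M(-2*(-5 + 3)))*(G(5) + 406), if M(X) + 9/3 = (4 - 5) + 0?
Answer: -151085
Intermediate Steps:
G(K) = 9*K
M(X) = -4 (M(X) = -3 + ((4 - 5) + 0) = -3 + (-1 + 0) = -3 - 1 = -4)
(-331 + M(-2*(-5 + 3)))*(G(5) + 406) = (-331 - 4)*(9*5 + 406) = -335*(45 + 406) = -335*451 = -151085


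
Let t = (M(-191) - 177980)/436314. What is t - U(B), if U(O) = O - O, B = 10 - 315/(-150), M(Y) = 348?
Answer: -88816/218157 ≈ -0.40712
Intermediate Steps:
t = -88816/218157 (t = (348 - 177980)/436314 = -177632*1/436314 = -88816/218157 ≈ -0.40712)
B = 121/10 (B = 10 - 315*(-1/150) = 10 + 21/10 = 121/10 ≈ 12.100)
U(O) = 0
t - U(B) = -88816/218157 - 1*0 = -88816/218157 + 0 = -88816/218157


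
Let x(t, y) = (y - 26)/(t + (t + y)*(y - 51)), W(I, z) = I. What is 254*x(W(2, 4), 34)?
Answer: -1016/305 ≈ -3.3311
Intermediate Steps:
x(t, y) = (-26 + y)/(t + (-51 + y)*(t + y)) (x(t, y) = (-26 + y)/(t + (t + y)*(-51 + y)) = (-26 + y)/(t + (-51 + y)*(t + y)))
254*x(W(2, 4), 34) = 254*((-26 + 34)/(34² - 51*34 - 50*2 + 2*34)) = 254*(8/(1156 - 1734 - 100 + 68)) = 254*(8/(-610)) = 254*(-1/610*8) = 254*(-4/305) = -1016/305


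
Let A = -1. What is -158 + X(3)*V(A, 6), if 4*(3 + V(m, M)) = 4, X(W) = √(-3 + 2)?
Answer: -158 - 2*I ≈ -158.0 - 2.0*I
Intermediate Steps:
X(W) = I (X(W) = √(-1) = I)
V(m, M) = -2 (V(m, M) = -3 + (¼)*4 = -3 + 1 = -2)
-158 + X(3)*V(A, 6) = -158 + I*(-2) = -158 - 2*I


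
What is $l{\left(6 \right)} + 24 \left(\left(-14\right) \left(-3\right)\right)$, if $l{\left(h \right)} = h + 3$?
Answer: $1017$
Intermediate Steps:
$l{\left(h \right)} = 3 + h$
$l{\left(6 \right)} + 24 \left(\left(-14\right) \left(-3\right)\right) = \left(3 + 6\right) + 24 \left(\left(-14\right) \left(-3\right)\right) = 9 + 24 \cdot 42 = 9 + 1008 = 1017$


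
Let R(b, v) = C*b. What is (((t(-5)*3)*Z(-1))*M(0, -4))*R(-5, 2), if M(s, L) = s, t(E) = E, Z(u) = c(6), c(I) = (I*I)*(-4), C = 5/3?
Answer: 0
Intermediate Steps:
C = 5/3 (C = 5*(⅓) = 5/3 ≈ 1.6667)
R(b, v) = 5*b/3
c(I) = -4*I² (c(I) = I²*(-4) = -4*I²)
Z(u) = -144 (Z(u) = -4*6² = -4*36 = -144)
(((t(-5)*3)*Z(-1))*M(0, -4))*R(-5, 2) = ((-5*3*(-144))*0)*((5/3)*(-5)) = (-15*(-144)*0)*(-25/3) = (2160*0)*(-25/3) = 0*(-25/3) = 0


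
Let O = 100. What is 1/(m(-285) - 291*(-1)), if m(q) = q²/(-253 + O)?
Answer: -17/4078 ≈ -0.0041687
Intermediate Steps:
m(q) = -q²/153 (m(q) = q²/(-253 + 100) = q²/(-153) = -q²/153)
1/(m(-285) - 291*(-1)) = 1/(-1/153*(-285)² - 291*(-1)) = 1/(-1/153*81225 + 291) = 1/(-9025/17 + 291) = 1/(-4078/17) = -17/4078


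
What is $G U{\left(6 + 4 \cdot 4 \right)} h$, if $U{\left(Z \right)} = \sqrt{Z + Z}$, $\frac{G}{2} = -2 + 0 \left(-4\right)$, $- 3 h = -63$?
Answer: $- 168 \sqrt{11} \approx -557.19$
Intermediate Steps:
$h = 21$ ($h = \left(- \frac{1}{3}\right) \left(-63\right) = 21$)
$G = -4$ ($G = 2 \left(-2 + 0 \left(-4\right)\right) = 2 \left(-2 + 0\right) = 2 \left(-2\right) = -4$)
$U{\left(Z \right)} = \sqrt{2} \sqrt{Z}$ ($U{\left(Z \right)} = \sqrt{2 Z} = \sqrt{2} \sqrt{Z}$)
$G U{\left(6 + 4 \cdot 4 \right)} h = - 4 \sqrt{2} \sqrt{6 + 4 \cdot 4} \cdot 21 = - 4 \sqrt{2} \sqrt{6 + 16} \cdot 21 = - 4 \sqrt{2} \sqrt{22} \cdot 21 = - 4 \cdot 2 \sqrt{11} \cdot 21 = - 8 \sqrt{11} \cdot 21 = - 168 \sqrt{11}$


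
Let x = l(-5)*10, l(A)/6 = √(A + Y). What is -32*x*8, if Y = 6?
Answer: -15360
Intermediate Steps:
l(A) = 6*√(6 + A) (l(A) = 6*√(A + 6) = 6*√(6 + A))
x = 60 (x = (6*√(6 - 5))*10 = (6*√1)*10 = (6*1)*10 = 6*10 = 60)
-32*x*8 = -32*60*8 = -1920*8 = -15360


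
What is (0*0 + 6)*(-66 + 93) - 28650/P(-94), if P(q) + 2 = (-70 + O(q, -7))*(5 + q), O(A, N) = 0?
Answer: 163381/1038 ≈ 157.40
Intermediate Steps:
P(q) = -352 - 70*q (P(q) = -2 + (-70 + 0)*(5 + q) = -2 - 70*(5 + q) = -2 + (-350 - 70*q) = -352 - 70*q)
(0*0 + 6)*(-66 + 93) - 28650/P(-94) = (0*0 + 6)*(-66 + 93) - 28650/(-352 - 70*(-94)) = (0 + 6)*27 - 28650/(-352 + 6580) = 6*27 - 28650/6228 = 162 - 28650*1/6228 = 162 - 4775/1038 = 163381/1038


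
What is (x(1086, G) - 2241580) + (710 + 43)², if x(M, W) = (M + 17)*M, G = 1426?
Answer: -476713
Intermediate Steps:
x(M, W) = M*(17 + M) (x(M, W) = (17 + M)*M = M*(17 + M))
(x(1086, G) - 2241580) + (710 + 43)² = (1086*(17 + 1086) - 2241580) + (710 + 43)² = (1086*1103 - 2241580) + 753² = (1197858 - 2241580) + 567009 = -1043722 + 567009 = -476713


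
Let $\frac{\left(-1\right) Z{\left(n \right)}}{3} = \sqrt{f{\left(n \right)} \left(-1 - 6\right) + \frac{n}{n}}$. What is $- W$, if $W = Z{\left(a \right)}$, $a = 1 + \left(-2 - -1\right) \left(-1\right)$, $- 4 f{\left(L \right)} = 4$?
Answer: $6 \sqrt{2} \approx 8.4853$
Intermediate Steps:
$f{\left(L \right)} = -1$ ($f{\left(L \right)} = \left(- \frac{1}{4}\right) 4 = -1$)
$a = 2$ ($a = 1 + \left(-2 + 1\right) \left(-1\right) = 1 - -1 = 1 + 1 = 2$)
$Z{\left(n \right)} = - 6 \sqrt{2}$ ($Z{\left(n \right)} = - 3 \sqrt{- (-1 - 6) + \frac{n}{n}} = - 3 \sqrt{\left(-1\right) \left(-7\right) + 1} = - 3 \sqrt{7 + 1} = - 3 \sqrt{8} = - 3 \cdot 2 \sqrt{2} = - 6 \sqrt{2}$)
$W = - 6 \sqrt{2} \approx -8.4853$
$- W = - \left(-6\right) \sqrt{2} = 6 \sqrt{2}$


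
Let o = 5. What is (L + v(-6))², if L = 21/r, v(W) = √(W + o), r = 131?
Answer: -16720/17161 + 42*I/131 ≈ -0.9743 + 0.32061*I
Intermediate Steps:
v(W) = √(5 + W) (v(W) = √(W + 5) = √(5 + W))
L = 21/131 ≈ 0.16031
(L + v(-6))² = (21/131 + √(5 - 6))² = (21/131 + √(-1))² = (21/131 + I)²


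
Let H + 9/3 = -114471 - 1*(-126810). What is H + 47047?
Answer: 59383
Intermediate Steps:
H = 12336 (H = -3 + (-114471 - 1*(-126810)) = -3 + (-114471 + 126810) = -3 + 12339 = 12336)
H + 47047 = 12336 + 47047 = 59383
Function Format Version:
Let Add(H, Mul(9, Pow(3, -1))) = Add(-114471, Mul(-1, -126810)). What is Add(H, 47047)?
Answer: 59383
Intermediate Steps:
H = 12336 (H = Add(-3, Add(-114471, Mul(-1, -126810))) = Add(-3, Add(-114471, 126810)) = Add(-3, 12339) = 12336)
Add(H, 47047) = Add(12336, 47047) = 59383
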